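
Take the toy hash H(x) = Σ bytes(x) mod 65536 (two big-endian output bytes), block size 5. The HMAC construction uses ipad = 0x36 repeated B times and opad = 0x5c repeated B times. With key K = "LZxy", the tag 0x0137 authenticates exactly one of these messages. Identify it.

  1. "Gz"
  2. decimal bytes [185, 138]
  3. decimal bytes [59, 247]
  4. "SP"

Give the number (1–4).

Key "LZxy" = 4c 5a 78 79 is 4 bytes ≤ B = 5; zero-pad to 5 bytes: K' = 4c 5a 78 79 00.
K' ⊕ ipad = 7a 6c 4e 4f 36; K' ⊕ opad = 10 06 24 25 5c.
m1: inner = H(7a 6c 4e 4f 36 47 7a) = 02 7a; tag = H(10 06 24 25 5c 02 7a) = 0137 ← matches
m2: inner = H(7a 6c 4e 4f 36 b9 8a) = 02 fc; tag = H(10 06 24 25 5c 02 fc) = 01b9
m3: inner = H(7a 6c 4e 4f 36 3b f7) = 02 eb; tag = H(10 06 24 25 5c 02 eb) = 01a8
m4: inner = H(7a 6c 4e 4f 36 53 50) = 02 5c; tag = H(10 06 24 25 5c 02 5c) = 0119

1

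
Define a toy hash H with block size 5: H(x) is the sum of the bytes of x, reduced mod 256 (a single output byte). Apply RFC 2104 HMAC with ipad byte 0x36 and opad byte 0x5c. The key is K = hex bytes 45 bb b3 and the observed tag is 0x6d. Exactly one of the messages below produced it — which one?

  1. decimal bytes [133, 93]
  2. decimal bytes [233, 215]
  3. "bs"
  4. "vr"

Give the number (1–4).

3

Key hex bytes 45 bb b3 is 3 bytes ≤ B = 5; zero-pad to 5 bytes: K' = 45 bb b3 00 00.
K' ⊕ ipad = 73 8d 85 36 36; K' ⊕ opad = 19 e7 ef 5c 5c.
m1: inner = H(73 8d 85 36 36 85 5d) = d3; tag = H(19 e7 ef 5c 5c d3) = 7a
m2: inner = H(73 8d 85 36 36 e9 d7) = b1; tag = H(19 e7 ef 5c 5c b1) = 58
m3: inner = H(73 8d 85 36 36 62 73) = c6; tag = H(19 e7 ef 5c 5c c6) = 6d ← matches
m4: inner = H(73 8d 85 36 36 76 72) = d9; tag = H(19 e7 ef 5c 5c d9) = 80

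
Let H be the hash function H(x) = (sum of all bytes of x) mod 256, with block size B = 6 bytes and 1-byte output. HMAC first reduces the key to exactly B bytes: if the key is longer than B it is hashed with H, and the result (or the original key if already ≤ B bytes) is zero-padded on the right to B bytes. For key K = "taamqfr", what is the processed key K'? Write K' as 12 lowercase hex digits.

|K| = 7 > B = 6, so first hash the key.
H(K): sum = 116+97+97+109+113+102+114 = 748; mod 256 = 236 → ec.
Zero-pad H(K) = ec to 6 bytes: K' = ec 00 00 00 00 00.

ec0000000000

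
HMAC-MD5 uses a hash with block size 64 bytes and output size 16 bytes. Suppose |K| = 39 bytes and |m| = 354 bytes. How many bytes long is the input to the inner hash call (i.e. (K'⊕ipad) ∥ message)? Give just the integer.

418

Key is 39 ≤ 64 bytes, zero-padded: |K'| = 64.
Inner input = (K'⊕ipad) ∥ m → 64 + 354 = 418 bytes.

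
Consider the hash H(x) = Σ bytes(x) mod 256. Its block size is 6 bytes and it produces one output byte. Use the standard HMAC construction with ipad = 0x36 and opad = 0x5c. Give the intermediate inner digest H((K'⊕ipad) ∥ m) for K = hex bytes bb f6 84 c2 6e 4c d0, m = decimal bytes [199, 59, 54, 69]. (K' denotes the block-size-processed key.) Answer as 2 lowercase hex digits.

42

Key hex bytes bb f6 84 c2 6e 4c d0 is 7 bytes > B = 6, so hash it first: H(key) = 81, then zero-pad to 6 bytes: K' = 81 00 00 00 00 00.
K' ⊕ ipad = b7 36 36 36 36 36.
Inner input = b7 36 36 36 36 36 ∥ c7 3b 36 45.
Inner hash: sum = 183+54+54+54+54+54+199+59+54+69 = 834; mod 256 = 66 → 42.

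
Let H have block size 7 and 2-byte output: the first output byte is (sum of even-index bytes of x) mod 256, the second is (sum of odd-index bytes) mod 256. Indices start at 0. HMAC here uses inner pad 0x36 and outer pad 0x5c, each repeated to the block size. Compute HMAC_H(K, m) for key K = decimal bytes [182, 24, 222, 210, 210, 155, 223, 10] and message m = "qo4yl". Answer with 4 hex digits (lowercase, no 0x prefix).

6388

Key decimal bytes [182, 24, 222, 210, 210, 155, 223, 10] = b6 18 de d2 d2 9b df 0a is 8 bytes > B = 7, so hash it first: H(key) = 45 8f, then zero-pad to 7 bytes: K' = 45 8f 00 00 00 00 00.
K' ⊕ ipad = 73 b9 36 36 36 36 36.  K' ⊕ opad = 19 d3 5c 5c 5c 5c 5c.
Inner input = (K'⊕ipad) ∥ m = 73 b9 36 36 36 36 36 ∥ 71 6f 34 79 6c.
Inner hash: even-index sum = 509 mod 256 = 253; odd-index sum = 566 mod 256 = 54 → fd 36.
Outer input = (K'⊕opad) ∥ inner = 19 d3 5c 5c 5c 5c 5c ∥ fd 36.
Outer hash (tag): even-index sum = 355 mod 256 = 99; odd-index sum = 648 mod 256 = 136 → 63 88.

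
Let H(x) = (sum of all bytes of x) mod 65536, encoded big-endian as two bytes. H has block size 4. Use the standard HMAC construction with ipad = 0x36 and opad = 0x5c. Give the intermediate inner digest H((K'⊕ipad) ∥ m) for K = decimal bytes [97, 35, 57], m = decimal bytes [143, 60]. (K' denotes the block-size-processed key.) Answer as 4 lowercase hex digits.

Key decimal bytes [97, 35, 57] = 61 23 39 is 3 bytes ≤ B = 4; zero-pad to 4 bytes: K' = 61 23 39 00.
K' ⊕ ipad = 57 15 0f 36.
Inner input = 57 15 0f 36 ∥ 8f 3c.
Inner hash: sum = 87+21+15+54+143+60 = 380 → 01 7c.

017c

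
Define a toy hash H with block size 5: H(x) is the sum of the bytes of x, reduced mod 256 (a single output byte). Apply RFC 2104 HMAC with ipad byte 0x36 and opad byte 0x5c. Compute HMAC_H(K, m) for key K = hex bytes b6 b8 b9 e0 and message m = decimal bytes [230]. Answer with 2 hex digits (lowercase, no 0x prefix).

Key hex bytes b6 b8 b9 e0 is 4 bytes ≤ B = 5; zero-pad to 5 bytes: K' = b6 b8 b9 e0 00.
K' ⊕ ipad = 80 8e 8f d6 36.  K' ⊕ opad = ea e4 e5 bc 5c.
Inner input = (K'⊕ipad) ∥ m = 80 8e 8f d6 36 ∥ e6.
Inner hash: sum = 128+142+143+214+54+230 = 911; mod 256 = 143 → 8f.
Outer input = (K'⊕opad) ∥ inner = ea e4 e5 bc 5c ∥ 8f.
Outer hash (tag): sum = 234+228+229+188+92+143 = 1114; mod 256 = 90 → 5a.

5a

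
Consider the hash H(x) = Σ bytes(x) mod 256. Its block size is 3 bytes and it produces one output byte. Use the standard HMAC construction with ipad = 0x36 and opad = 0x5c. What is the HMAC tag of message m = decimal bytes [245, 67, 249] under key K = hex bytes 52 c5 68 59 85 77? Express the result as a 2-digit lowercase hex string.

Key hex bytes 52 c5 68 59 85 77 is 6 bytes > B = 3, so hash it first: H(key) = d4, then zero-pad to 3 bytes: K' = d4 00 00.
K' ⊕ ipad = e2 36 36.  K' ⊕ opad = 88 5c 5c.
Inner input = (K'⊕ipad) ∥ m = e2 36 36 ∥ f5 43 f9.
Inner hash: sum = 226+54+54+245+67+249 = 895; mod 256 = 127 → 7f.
Outer input = (K'⊕opad) ∥ inner = 88 5c 5c ∥ 7f.
Outer hash (tag): sum = 136+92+92+127 = 447; mod 256 = 191 → bf.

bf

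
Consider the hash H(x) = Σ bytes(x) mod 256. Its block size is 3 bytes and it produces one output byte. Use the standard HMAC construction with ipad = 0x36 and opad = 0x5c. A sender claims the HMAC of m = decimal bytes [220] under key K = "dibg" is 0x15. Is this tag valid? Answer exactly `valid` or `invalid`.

Key "dibg" = 64 69 62 67 is 4 bytes > B = 3, so hash it first: H(key) = 96, then zero-pad to 3 bytes: K' = 96 00 00.
K' ⊕ ipad = a0 36 36; K' ⊕ opad = ca 5c 5c.
Inner hash: sum = 160+54+54+220 = 488; mod 256 = 232 → e8.
Outer hash (recomputed tag): sum = 202+92+92+232 = 618; mod 256 = 106 → 6a.
Recomputed tag = 6a; claimed = 15 → mismatch.

invalid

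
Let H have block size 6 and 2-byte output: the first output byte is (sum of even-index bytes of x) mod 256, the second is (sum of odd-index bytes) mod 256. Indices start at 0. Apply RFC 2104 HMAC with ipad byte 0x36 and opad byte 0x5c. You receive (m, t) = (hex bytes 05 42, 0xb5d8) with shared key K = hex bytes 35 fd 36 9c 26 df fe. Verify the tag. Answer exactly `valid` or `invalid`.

Key hex bytes 35 fd 36 9c 26 df fe is 7 bytes > B = 6, so hash it first: H(key) = 8f 78, then zero-pad to 6 bytes: K' = 8f 78 00 00 00 00.
K' ⊕ ipad = b9 4e 36 36 36 36; K' ⊕ opad = d3 24 5c 5c 5c 5c.
Inner hash: even-index sum = 298 mod 256 = 42; odd-index sum = 252 mod 256 = 252 → 2a fc.
Outer hash (recomputed tag): even-index sum = 437 mod 256 = 181; odd-index sum = 472 mod 256 = 216 → b5 d8.
Recomputed tag = b5d8; claimed = b5d8 → match.

valid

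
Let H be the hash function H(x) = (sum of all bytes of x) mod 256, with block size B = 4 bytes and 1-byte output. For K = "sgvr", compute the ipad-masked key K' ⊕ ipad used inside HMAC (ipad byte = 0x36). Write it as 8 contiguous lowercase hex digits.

Key "sgvr" = 73 67 76 72 is exactly B = 4 bytes: K' = 73 67 76 72.
XOR each byte with 0x36: 73⊕36=45, 67⊕36=51, 76⊕36=40, 72⊕36=44.

45514044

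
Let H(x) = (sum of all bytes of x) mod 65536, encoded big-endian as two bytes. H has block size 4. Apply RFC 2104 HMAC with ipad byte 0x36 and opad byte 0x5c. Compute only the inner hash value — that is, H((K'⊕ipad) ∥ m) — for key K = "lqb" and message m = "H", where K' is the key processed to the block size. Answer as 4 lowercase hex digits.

0173

Key "lqb" = 6c 71 62 is 3 bytes ≤ B = 4; zero-pad to 4 bytes: K' = 6c 71 62 00.
K' ⊕ ipad = 5a 47 54 36.
Inner input = 5a 47 54 36 ∥ 48.
Inner hash: sum = 90+71+84+54+72 = 371 → 01 73.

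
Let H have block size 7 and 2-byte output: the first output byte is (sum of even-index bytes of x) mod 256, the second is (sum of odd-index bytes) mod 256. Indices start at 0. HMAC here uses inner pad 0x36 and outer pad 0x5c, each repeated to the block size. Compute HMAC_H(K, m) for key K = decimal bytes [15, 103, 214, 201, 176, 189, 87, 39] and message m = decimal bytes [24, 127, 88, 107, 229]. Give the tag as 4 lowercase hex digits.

Key decimal bytes [15, 103, 214, 201, 176, 189, 87, 39] = 0f 67 d6 c9 b0 bd 57 27 is 8 bytes > B = 7, so hash it first: H(key) = ec 14, then zero-pad to 7 bytes: K' = ec 14 00 00 00 00 00.
K' ⊕ ipad = da 22 36 36 36 36 36.  K' ⊕ opad = b0 48 5c 5c 5c 5c 5c.
Inner input = (K'⊕ipad) ∥ m = da 22 36 36 36 36 36 ∥ 18 7f 58 6b e5.
Inner hash: even-index sum = 614 mod 256 = 102; odd-index sum = 483 mod 256 = 227 → 66 e3.
Outer input = (K'⊕opad) ∥ inner = b0 48 5c 5c 5c 5c 5c ∥ 66 e3.
Outer hash (tag): even-index sum = 679 mod 256 = 167; odd-index sum = 358 mod 256 = 102 → a7 66.

a766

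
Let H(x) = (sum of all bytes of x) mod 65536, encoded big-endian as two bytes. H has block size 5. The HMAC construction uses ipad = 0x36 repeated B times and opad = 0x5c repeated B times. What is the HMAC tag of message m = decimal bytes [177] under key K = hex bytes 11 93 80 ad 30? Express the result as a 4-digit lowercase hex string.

042b

Key hex bytes 11 93 80 ad 30 is exactly B = 5 bytes: K' = 11 93 80 ad 30.
K' ⊕ ipad = 27 a5 b6 9b 06.  K' ⊕ opad = 4d cf dc f1 6c.
Inner input = (K'⊕ipad) ∥ m = 27 a5 b6 9b 06 ∥ b1.
Inner hash: sum = 39+165+182+155+6+177 = 724 → 02 d4.
Outer input = (K'⊕opad) ∥ inner = 4d cf dc f1 6c ∥ 02 d4.
Outer hash (tag): sum = 77+207+220+241+108+2+212 = 1067 → 04 2b.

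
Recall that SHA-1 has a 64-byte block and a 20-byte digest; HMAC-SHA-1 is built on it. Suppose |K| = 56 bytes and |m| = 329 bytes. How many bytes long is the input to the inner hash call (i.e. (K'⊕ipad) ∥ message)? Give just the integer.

393

Key is 56 ≤ 64 bytes, zero-padded: |K'| = 64.
Inner input = (K'⊕ipad) ∥ m → 64 + 329 = 393 bytes.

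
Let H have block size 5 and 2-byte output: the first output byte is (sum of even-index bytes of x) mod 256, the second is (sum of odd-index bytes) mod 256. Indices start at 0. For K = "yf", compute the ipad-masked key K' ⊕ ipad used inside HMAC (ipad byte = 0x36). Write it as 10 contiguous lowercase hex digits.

4f50363636

Key "yf" = 79 66 is 2 bytes ≤ B = 5; zero-pad to 5 bytes: K' = 79 66 00 00 00.
XOR each byte with 0x36: 79⊕36=4f, 66⊕36=50, 00⊕36=36, 00⊕36=36, 00⊕36=36.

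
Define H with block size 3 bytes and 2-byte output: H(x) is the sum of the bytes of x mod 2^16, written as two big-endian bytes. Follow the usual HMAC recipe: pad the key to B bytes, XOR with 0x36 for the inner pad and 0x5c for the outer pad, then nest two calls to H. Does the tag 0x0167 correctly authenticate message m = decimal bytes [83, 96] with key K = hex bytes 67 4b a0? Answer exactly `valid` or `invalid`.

valid

Key hex bytes 67 4b a0 is exactly B = 3 bytes: K' = 67 4b a0.
K' ⊕ ipad = 51 7d 96; K' ⊕ opad = 3b 17 fc.
Inner hash: sum = 81+125+150+83+96 = 535 → 02 17.
Outer hash (recomputed tag): sum = 59+23+252+2+23 = 359 → 01 67.
Recomputed tag = 0167; claimed = 0167 → match.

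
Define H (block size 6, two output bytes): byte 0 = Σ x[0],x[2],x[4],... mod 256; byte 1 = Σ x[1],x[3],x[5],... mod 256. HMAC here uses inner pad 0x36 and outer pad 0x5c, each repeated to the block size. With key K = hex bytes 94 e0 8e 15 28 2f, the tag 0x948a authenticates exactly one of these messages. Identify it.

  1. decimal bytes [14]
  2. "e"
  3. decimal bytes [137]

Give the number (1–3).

Key hex bytes 94 e0 8e 15 28 2f is exactly B = 6 bytes: K' = 94 e0 8e 15 28 2f.
K' ⊕ ipad = a2 d6 b8 23 1e 19; K' ⊕ opad = c8 bc d2 49 74 73.
m1: inner = H(a2 d6 b8 23 1e 19 0e) = 86 12; tag = H(c8 bc d2 49 74 73 86 12) = 948a ← matches
m2: inner = H(a2 d6 b8 23 1e 19 65) = dd 12; tag = H(c8 bc d2 49 74 73 dd 12) = eb8a
m3: inner = H(a2 d6 b8 23 1e 19 89) = 01 12; tag = H(c8 bc d2 49 74 73 01 12) = 0f8a

1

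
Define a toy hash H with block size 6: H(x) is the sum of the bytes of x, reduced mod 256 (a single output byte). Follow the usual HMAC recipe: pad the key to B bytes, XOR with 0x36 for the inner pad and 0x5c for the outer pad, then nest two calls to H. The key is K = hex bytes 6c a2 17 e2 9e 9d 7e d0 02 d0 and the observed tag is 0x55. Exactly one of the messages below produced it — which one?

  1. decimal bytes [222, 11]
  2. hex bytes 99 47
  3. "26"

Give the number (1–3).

Key hex bytes 6c a2 17 e2 9e 9d 7e d0 02 d0 is 10 bytes > B = 6, so hash it first: H(key) = 62, then zero-pad to 6 bytes: K' = 62 00 00 00 00 00.
K' ⊕ ipad = 54 36 36 36 36 36; K' ⊕ opad = 3e 5c 5c 5c 5c 5c.
m1: inner = H(54 36 36 36 36 36 de 0b) = 4b; tag = H(3e 5c 5c 5c 5c 5c 4b) = 55 ← matches
m2: inner = H(54 36 36 36 36 36 99 47) = 42; tag = H(3e 5c 5c 5c 5c 5c 42) = 4c
m3: inner = H(54 36 36 36 36 36 32 36) = ca; tag = H(3e 5c 5c 5c 5c 5c ca) = d4

1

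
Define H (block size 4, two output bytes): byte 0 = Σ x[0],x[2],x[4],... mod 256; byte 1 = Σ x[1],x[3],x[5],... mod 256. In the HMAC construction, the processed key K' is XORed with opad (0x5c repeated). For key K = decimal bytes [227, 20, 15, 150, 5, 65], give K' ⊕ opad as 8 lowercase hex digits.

Key decimal bytes [227, 20, 15, 150, 5, 65] = e3 14 0f 96 05 41 is 6 bytes > B = 4, so hash it first: H(key) = f7 eb, then zero-pad to 4 bytes: K' = f7 eb 00 00.
XOR each byte with 0x5c: f7⊕5c=ab, eb⊕5c=b7, 00⊕5c=5c, 00⊕5c=5c.

abb75c5c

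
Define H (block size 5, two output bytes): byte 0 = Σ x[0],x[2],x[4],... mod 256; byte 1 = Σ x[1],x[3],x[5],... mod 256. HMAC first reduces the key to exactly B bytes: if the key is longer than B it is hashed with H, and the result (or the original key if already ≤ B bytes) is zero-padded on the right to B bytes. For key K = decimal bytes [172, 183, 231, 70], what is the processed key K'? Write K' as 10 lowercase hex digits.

Key decimal bytes [172, 183, 231, 70] = ac b7 e7 46 is 4 bytes ≤ B = 5; zero-pad to 5 bytes: K' = ac b7 e7 46 00.

acb7e74600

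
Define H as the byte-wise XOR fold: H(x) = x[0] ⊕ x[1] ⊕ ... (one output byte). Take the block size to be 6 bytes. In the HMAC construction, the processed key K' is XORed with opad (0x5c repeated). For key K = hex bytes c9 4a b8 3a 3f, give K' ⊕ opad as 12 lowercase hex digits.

9516e466635c

Key hex bytes c9 4a b8 3a 3f is 5 bytes ≤ B = 6; zero-pad to 6 bytes: K' = c9 4a b8 3a 3f 00.
XOR each byte with 0x5c: c9⊕5c=95, 4a⊕5c=16, b8⊕5c=e4, 3a⊕5c=66, 3f⊕5c=63, 00⊕5c=5c.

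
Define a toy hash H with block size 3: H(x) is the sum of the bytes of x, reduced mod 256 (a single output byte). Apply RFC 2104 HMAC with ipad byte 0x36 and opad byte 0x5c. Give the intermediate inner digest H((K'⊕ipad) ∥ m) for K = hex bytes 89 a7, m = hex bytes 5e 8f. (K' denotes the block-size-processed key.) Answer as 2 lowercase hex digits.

Key hex bytes 89 a7 is 2 bytes ≤ B = 3; zero-pad to 3 bytes: K' = 89 a7 00.
K' ⊕ ipad = bf 91 36.
Inner input = bf 91 36 ∥ 5e 8f.
Inner hash: sum = 191+145+54+94+143 = 627; mod 256 = 115 → 73.

73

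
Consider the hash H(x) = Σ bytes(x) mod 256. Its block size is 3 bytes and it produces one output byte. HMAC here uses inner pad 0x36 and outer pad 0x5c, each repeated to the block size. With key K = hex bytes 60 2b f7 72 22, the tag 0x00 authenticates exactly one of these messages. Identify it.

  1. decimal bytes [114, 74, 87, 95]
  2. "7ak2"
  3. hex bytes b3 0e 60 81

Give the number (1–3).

1

Key hex bytes 60 2b f7 72 22 is 5 bytes > B = 3, so hash it first: H(key) = 16, then zero-pad to 3 bytes: K' = 16 00 00.
K' ⊕ ipad = 20 36 36; K' ⊕ opad = 4a 5c 5c.
m1: inner = H(20 36 36 72 4a 57 5f) = fe; tag = H(4a 5c 5c fe) = 00 ← matches
m2: inner = H(20 36 36 37 61 6b 32) = c1; tag = H(4a 5c 5c c1) = c3
m3: inner = H(20 36 36 b3 0e 60 81) = 2e; tag = H(4a 5c 5c 2e) = 30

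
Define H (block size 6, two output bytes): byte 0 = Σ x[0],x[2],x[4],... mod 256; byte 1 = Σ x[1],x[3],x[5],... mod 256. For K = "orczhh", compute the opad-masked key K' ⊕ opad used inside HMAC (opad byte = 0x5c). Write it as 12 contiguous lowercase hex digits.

332e3f263434

Key "orczhh" = 6f 72 63 7a 68 68 is exactly B = 6 bytes: K' = 6f 72 63 7a 68 68.
XOR each byte with 0x5c: 6f⊕5c=33, 72⊕5c=2e, 63⊕5c=3f, 7a⊕5c=26, 68⊕5c=34, 68⊕5c=34.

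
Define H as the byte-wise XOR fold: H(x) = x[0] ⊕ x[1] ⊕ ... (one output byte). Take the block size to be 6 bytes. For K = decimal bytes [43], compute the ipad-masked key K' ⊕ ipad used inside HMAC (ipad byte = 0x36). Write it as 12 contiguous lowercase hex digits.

1d3636363636

Key decimal bytes [43] = 2b is 1 byte ≤ B = 6; zero-pad to 6 bytes: K' = 2b 00 00 00 00 00.
XOR each byte with 0x36: 2b⊕36=1d, 00⊕36=36, 00⊕36=36, 00⊕36=36, 00⊕36=36, 00⊕36=36.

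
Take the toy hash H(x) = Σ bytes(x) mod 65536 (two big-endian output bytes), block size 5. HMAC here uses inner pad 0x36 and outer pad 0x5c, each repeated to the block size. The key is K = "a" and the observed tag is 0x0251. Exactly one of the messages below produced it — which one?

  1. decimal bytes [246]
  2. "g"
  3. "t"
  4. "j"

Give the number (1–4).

Key "a" = 61 is 1 byte ≤ B = 5; zero-pad to 5 bytes: K' = 61 00 00 00 00.
K' ⊕ ipad = 57 36 36 36 36; K' ⊕ opad = 3d 5c 5c 5c 5c.
m1: inner = H(57 36 36 36 36 f6) = 02 25; tag = H(3d 5c 5c 5c 5c 02 25) = 01d4
m2: inner = H(57 36 36 36 36 67) = 01 96; tag = H(3d 5c 5c 5c 5c 01 96) = 0244
m3: inner = H(57 36 36 36 36 74) = 01 a3; tag = H(3d 5c 5c 5c 5c 01 a3) = 0251 ← matches
m4: inner = H(57 36 36 36 36 6a) = 01 99; tag = H(3d 5c 5c 5c 5c 01 99) = 0247

3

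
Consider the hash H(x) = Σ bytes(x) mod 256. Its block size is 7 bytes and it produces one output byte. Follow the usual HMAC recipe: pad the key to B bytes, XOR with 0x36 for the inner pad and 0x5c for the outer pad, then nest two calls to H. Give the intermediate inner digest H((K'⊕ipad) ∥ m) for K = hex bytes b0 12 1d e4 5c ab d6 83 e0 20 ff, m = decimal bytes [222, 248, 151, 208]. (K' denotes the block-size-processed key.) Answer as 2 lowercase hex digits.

Key hex bytes b0 12 1d e4 5c ab d6 83 e0 20 ff is 11 bytes > B = 7, so hash it first: H(key) = 22, then zero-pad to 7 bytes: K' = 22 00 00 00 00 00 00.
K' ⊕ ipad = 14 36 36 36 36 36 36.
Inner input = 14 36 36 36 36 36 36 ∥ de f8 97 d0.
Inner hash: sum = 20+54+54+54+54+54+54+222+248+151+208 = 1173; mod 256 = 149 → 95.

95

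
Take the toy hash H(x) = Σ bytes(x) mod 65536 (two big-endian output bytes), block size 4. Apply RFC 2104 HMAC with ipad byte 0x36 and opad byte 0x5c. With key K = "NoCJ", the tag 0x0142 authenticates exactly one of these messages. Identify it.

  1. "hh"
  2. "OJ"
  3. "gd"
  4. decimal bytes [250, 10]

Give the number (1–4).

Key "NoCJ" = 4e 6f 43 4a is exactly B = 4 bytes: K' = 4e 6f 43 4a.
K' ⊕ ipad = 78 59 75 7c; K' ⊕ opad = 12 33 1f 16.
m1: inner = H(78 59 75 7c 68 68) = 02 92; tag = H(12 33 1f 16 02 92) = 010e
m2: inner = H(78 59 75 7c 4f 4a) = 02 5b; tag = H(12 33 1f 16 02 5b) = 00d7
m3: inner = H(78 59 75 7c 67 64) = 02 8d; tag = H(12 33 1f 16 02 8d) = 0109
m4: inner = H(78 59 75 7c fa 0a) = 02 c6; tag = H(12 33 1f 16 02 c6) = 0142 ← matches

4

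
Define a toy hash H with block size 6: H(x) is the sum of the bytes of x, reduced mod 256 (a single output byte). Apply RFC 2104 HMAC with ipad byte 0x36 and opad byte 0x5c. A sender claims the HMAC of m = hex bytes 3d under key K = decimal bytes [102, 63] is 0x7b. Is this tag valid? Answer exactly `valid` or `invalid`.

valid

Key decimal bytes [102, 63] = 66 3f is 2 bytes ≤ B = 6; zero-pad to 6 bytes: K' = 66 3f 00 00 00 00.
K' ⊕ ipad = 50 09 36 36 36 36; K' ⊕ opad = 3a 63 5c 5c 5c 5c.
Inner hash: sum = 80+9+54+54+54+54+61 = 366; mod 256 = 110 → 6e.
Outer hash (recomputed tag): sum = 58+99+92+92+92+92+110 = 635; mod 256 = 123 → 7b.
Recomputed tag = 7b; claimed = 7b → match.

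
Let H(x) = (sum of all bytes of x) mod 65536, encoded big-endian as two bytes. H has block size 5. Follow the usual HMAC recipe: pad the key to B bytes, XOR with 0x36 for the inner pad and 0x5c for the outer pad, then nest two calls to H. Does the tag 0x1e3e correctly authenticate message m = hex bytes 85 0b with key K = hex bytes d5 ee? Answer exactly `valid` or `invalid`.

invalid

Key hex bytes d5 ee is 2 bytes ≤ B = 5; zero-pad to 5 bytes: K' = d5 ee 00 00 00.
K' ⊕ ipad = e3 d8 36 36 36; K' ⊕ opad = 89 b2 5c 5c 5c.
Inner hash: sum = 227+216+54+54+54+133+11 = 749 → 02 ed.
Outer hash (recomputed tag): sum = 137+178+92+92+92+2+237 = 830 → 03 3e.
Recomputed tag = 033e; claimed = 1e3e → mismatch.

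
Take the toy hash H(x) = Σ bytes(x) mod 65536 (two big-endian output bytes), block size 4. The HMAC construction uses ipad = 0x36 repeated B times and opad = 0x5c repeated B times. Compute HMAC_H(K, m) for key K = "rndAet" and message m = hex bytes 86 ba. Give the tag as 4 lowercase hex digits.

Key "rndAet" = 72 6e 64 41 65 74 is 6 bytes > B = 4, so hash it first: H(key) = 02 5e, then zero-pad to 4 bytes: K' = 02 5e 00 00.
K' ⊕ ipad = 34 68 36 36.  K' ⊕ opad = 5e 02 5c 5c.
Inner input = (K'⊕ipad) ∥ m = 34 68 36 36 ∥ 86 ba.
Inner hash: sum = 52+104+54+54+134+186 = 584 → 02 48.
Outer input = (K'⊕opad) ∥ inner = 5e 02 5c 5c ∥ 02 48.
Outer hash (tag): sum = 94+2+92+92+2+72 = 354 → 01 62.

0162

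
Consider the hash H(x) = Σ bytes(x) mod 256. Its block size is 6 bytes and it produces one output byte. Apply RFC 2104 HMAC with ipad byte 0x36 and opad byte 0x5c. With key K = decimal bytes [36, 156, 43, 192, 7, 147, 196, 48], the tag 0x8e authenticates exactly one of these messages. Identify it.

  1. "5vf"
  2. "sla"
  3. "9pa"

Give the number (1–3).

Key decimal bytes [36, 156, 43, 192, 7, 147, 196, 48] = 24 9c 2b c0 07 93 c4 30 is 8 bytes > B = 6, so hash it first: H(key) = 39, then zero-pad to 6 bytes: K' = 39 00 00 00 00 00.
K' ⊕ ipad = 0f 36 36 36 36 36; K' ⊕ opad = 65 5c 5c 5c 5c 5c.
m1: inner = H(0f 36 36 36 36 36 35 76 66) = 2e; tag = H(65 5c 5c 5c 5c 5c 2e) = 5f
m2: inner = H(0f 36 36 36 36 36 73 6c 61) = 5d; tag = H(65 5c 5c 5c 5c 5c 5d) = 8e ← matches
m3: inner = H(0f 36 36 36 36 36 39 70 61) = 27; tag = H(65 5c 5c 5c 5c 5c 27) = 58

2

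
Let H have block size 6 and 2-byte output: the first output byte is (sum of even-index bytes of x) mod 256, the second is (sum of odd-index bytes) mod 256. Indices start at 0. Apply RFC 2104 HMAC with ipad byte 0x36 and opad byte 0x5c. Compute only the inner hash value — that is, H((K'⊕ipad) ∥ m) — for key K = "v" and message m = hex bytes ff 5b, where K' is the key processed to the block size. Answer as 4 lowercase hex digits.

abfd

Key "v" = 76 is 1 byte ≤ B = 6; zero-pad to 6 bytes: K' = 76 00 00 00 00 00.
K' ⊕ ipad = 40 36 36 36 36 36.
Inner input = 40 36 36 36 36 36 ∥ ff 5b.
Inner hash: even-index sum = 427 mod 256 = 171; odd-index sum = 253 mod 256 = 253 → ab fd.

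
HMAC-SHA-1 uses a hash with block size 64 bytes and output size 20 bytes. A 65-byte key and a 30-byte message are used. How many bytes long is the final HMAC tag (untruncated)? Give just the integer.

The tag is one SHA-1 digest: 20 bytes.

20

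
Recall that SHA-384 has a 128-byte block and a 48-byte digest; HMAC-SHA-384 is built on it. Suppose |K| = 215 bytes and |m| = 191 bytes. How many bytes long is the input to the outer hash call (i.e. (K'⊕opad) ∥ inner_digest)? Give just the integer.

Key is 215 > 128 bytes, so it is hashed to 48 bytes then zero-padded to 128: |K'| = 128.
Outer input = (K'⊕opad) ∥ H(inner) → 128 + 48 = 176 bytes.

176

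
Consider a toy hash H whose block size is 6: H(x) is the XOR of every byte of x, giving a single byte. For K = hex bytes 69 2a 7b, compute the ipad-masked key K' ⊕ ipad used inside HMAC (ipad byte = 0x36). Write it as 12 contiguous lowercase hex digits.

Key hex bytes 69 2a 7b is 3 bytes ≤ B = 6; zero-pad to 6 bytes: K' = 69 2a 7b 00 00 00.
XOR each byte with 0x36: 69⊕36=5f, 2a⊕36=1c, 7b⊕36=4d, 00⊕36=36, 00⊕36=36, 00⊕36=36.

5f1c4d363636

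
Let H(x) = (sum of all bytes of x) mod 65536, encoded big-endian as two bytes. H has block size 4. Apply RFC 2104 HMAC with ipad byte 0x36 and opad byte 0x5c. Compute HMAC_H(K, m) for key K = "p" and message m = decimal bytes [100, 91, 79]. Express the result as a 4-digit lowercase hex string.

Key "p" = 70 is 1 byte ≤ B = 4; zero-pad to 4 bytes: K' = 70 00 00 00.
K' ⊕ ipad = 46 36 36 36.  K' ⊕ opad = 2c 5c 5c 5c.
Inner input = (K'⊕ipad) ∥ m = 46 36 36 36 ∥ 64 5b 4f.
Inner hash: sum = 70+54+54+54+100+91+79 = 502 → 01 f6.
Outer input = (K'⊕opad) ∥ inner = 2c 5c 5c 5c ∥ 01 f6.
Outer hash (tag): sum = 44+92+92+92+1+246 = 567 → 02 37.

0237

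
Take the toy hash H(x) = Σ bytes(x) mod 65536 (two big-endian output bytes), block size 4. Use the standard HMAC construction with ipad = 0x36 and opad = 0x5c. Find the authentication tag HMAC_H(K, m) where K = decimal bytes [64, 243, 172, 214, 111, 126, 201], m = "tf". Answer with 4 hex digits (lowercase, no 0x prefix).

Key decimal bytes [64, 243, 172, 214, 111, 126, 201] = 40 f3 ac d6 6f 7e c9 is 7 bytes > B = 4, so hash it first: H(key) = 04 6b, then zero-pad to 4 bytes: K' = 04 6b 00 00.
K' ⊕ ipad = 32 5d 36 36.  K' ⊕ opad = 58 37 5c 5c.
Inner input = (K'⊕ipad) ∥ m = 32 5d 36 36 ∥ 74 66.
Inner hash: sum = 50+93+54+54+116+102 = 469 → 01 d5.
Outer input = (K'⊕opad) ∥ inner = 58 37 5c 5c ∥ 01 d5.
Outer hash (tag): sum = 88+55+92+92+1+213 = 541 → 02 1d.

021d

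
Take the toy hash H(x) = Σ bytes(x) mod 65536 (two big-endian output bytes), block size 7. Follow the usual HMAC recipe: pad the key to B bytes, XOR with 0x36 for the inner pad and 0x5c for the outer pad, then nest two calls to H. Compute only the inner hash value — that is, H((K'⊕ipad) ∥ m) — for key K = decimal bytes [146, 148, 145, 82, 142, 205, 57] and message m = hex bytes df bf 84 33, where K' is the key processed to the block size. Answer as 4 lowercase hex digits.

Key decimal bytes [146, 148, 145, 82, 142, 205, 57] = 92 94 91 52 8e cd 39 is exactly B = 7 bytes: K' = 92 94 91 52 8e cd 39.
K' ⊕ ipad = a4 a2 a7 64 b8 fb 0f.
Inner input = a4 a2 a7 64 b8 fb 0f ∥ df bf 84 33.
Inner hash: sum = 164+162+167+100+184+251+15+223+191+132+51 = 1640 → 06 68.

0668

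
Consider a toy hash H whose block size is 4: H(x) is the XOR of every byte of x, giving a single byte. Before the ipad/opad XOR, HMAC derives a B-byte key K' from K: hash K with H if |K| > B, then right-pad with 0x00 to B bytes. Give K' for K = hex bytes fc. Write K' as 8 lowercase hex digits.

fc000000

Key hex bytes fc is 1 byte ≤ B = 4; zero-pad to 4 bytes: K' = fc 00 00 00.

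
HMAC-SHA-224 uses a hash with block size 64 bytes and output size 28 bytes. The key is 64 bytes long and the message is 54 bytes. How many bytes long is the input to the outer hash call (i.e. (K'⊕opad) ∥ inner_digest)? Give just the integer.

Key is 64 ≤ 64 bytes, zero-padded: |K'| = 64.
Outer input = (K'⊕opad) ∥ H(inner) → 64 + 28 = 92 bytes.

92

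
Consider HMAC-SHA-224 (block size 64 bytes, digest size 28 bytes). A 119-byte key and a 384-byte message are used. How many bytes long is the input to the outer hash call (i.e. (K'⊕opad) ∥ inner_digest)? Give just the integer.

Key is 119 > 64 bytes, so it is hashed to 28 bytes then zero-padded to 64: |K'| = 64.
Outer input = (K'⊕opad) ∥ H(inner) → 64 + 28 = 92 bytes.

92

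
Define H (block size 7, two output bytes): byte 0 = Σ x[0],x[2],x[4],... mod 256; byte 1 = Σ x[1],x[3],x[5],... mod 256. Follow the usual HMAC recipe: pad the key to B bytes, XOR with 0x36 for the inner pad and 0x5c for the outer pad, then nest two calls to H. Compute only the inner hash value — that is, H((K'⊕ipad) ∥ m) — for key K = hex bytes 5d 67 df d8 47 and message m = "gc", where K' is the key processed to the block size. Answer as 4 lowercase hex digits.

Key hex bytes 5d 67 df d8 47 is 5 bytes ≤ B = 7; zero-pad to 7 bytes: K' = 5d 67 df d8 47 00 00.
K' ⊕ ipad = 6b 51 e9 ee 71 36 36.
Inner input = 6b 51 e9 ee 71 36 36 ∥ 67 63.
Inner hash: even-index sum = 606 mod 256 = 94; odd-index sum = 476 mod 256 = 220 → 5e dc.

5edc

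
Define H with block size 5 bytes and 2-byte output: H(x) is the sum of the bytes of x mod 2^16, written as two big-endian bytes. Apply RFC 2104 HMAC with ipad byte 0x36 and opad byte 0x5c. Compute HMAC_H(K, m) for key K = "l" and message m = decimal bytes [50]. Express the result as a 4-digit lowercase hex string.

0205

Key "l" = 6c is 1 byte ≤ B = 5; zero-pad to 5 bytes: K' = 6c 00 00 00 00.
K' ⊕ ipad = 5a 36 36 36 36.  K' ⊕ opad = 30 5c 5c 5c 5c.
Inner input = (K'⊕ipad) ∥ m = 5a 36 36 36 36 ∥ 32.
Inner hash: sum = 90+54+54+54+54+50 = 356 → 01 64.
Outer input = (K'⊕opad) ∥ inner = 30 5c 5c 5c 5c ∥ 01 64.
Outer hash (tag): sum = 48+92+92+92+92+1+100 = 517 → 02 05.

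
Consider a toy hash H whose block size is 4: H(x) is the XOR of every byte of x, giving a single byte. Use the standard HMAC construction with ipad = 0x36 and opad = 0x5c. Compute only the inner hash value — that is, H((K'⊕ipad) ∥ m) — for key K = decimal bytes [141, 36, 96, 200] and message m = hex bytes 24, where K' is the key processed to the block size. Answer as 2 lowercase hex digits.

Key decimal bytes [141, 36, 96, 200] = 8d 24 60 c8 is exactly B = 4 bytes: K' = 8d 24 60 c8.
K' ⊕ ipad = bb 12 56 fe.
Inner input = bb 12 56 fe ∥ 24.
Inner hash: XOR bb⊕12⊕56⊕fe⊕24 = 25.

25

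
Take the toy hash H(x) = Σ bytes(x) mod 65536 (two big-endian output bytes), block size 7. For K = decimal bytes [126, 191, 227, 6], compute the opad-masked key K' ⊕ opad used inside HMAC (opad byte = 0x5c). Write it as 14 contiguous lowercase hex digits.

22e3bf5a5c5c5c

Key decimal bytes [126, 191, 227, 6] = 7e bf e3 06 is 4 bytes ≤ B = 7; zero-pad to 7 bytes: K' = 7e bf e3 06 00 00 00.
XOR each byte with 0x5c: 7e⊕5c=22, bf⊕5c=e3, e3⊕5c=bf, 06⊕5c=5a, 00⊕5c=5c, 00⊕5c=5c, 00⊕5c=5c.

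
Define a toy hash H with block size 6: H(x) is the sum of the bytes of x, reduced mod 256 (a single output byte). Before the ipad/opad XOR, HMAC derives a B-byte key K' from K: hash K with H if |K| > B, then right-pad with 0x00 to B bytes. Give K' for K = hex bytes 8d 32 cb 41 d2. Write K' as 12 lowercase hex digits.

Key hex bytes 8d 32 cb 41 d2 is 5 bytes ≤ B = 6; zero-pad to 6 bytes: K' = 8d 32 cb 41 d2 00.

8d32cb41d200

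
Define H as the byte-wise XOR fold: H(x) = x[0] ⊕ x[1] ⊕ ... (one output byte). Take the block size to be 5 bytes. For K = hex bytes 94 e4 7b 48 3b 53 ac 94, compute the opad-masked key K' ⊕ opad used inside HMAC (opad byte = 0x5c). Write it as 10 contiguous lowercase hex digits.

Key hex bytes 94 e4 7b 48 3b 53 ac 94 is 8 bytes > B = 5, so hash it first: H(key) = 13, then zero-pad to 5 bytes: K' = 13 00 00 00 00.
XOR each byte with 0x5c: 13⊕5c=4f, 00⊕5c=5c, 00⊕5c=5c, 00⊕5c=5c, 00⊕5c=5c.

4f5c5c5c5c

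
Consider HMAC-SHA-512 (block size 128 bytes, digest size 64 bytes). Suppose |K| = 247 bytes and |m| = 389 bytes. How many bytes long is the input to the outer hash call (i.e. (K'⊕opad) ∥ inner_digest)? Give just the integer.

Key is 247 > 128 bytes, so it is hashed to 64 bytes then zero-padded to 128: |K'| = 128.
Outer input = (K'⊕opad) ∥ H(inner) → 128 + 64 = 192 bytes.

192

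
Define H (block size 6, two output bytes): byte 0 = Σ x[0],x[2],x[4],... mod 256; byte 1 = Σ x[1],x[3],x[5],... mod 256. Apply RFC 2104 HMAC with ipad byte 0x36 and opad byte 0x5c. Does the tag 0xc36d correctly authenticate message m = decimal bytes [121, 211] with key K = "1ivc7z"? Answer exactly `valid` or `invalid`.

valid

Key "1ivc7z" = 31 69 76 63 37 7a is exactly B = 6 bytes: K' = 31 69 76 63 37 7a.
K' ⊕ ipad = 07 5f 40 55 01 4c; K' ⊕ opad = 6d 35 2a 3f 6b 26.
Inner hash: even-index sum = 193 mod 256 = 193; odd-index sum = 467 mod 256 = 211 → c1 d3.
Outer hash (recomputed tag): even-index sum = 451 mod 256 = 195; odd-index sum = 365 mod 256 = 109 → c3 6d.
Recomputed tag = c36d; claimed = c36d → match.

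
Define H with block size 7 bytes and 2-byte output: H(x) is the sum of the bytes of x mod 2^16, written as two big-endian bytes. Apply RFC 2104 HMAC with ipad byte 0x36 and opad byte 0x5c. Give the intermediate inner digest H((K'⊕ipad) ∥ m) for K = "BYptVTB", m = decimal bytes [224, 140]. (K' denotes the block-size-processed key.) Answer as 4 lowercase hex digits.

Key "BYptVTB" = 42 59 70 74 56 54 42 is exactly B = 7 bytes: K' = 42 59 70 74 56 54 42.
K' ⊕ ipad = 74 6f 46 42 60 62 74.
Inner input = 74 6f 46 42 60 62 74 ∥ e0 8c.
Inner hash: sum = 116+111+70+66+96+98+116+224+140 = 1037 → 04 0d.

040d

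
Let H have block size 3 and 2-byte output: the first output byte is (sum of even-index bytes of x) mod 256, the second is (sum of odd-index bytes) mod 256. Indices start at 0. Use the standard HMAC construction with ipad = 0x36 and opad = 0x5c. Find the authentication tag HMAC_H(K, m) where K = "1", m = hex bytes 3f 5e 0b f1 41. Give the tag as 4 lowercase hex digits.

Key "1" = 31 is 1 byte ≤ B = 3; zero-pad to 3 bytes: K' = 31 00 00.
K' ⊕ ipad = 07 36 36.  K' ⊕ opad = 6d 5c 5c.
Inner input = (K'⊕ipad) ∥ m = 07 36 36 ∥ 3f 5e 0b f1 41.
Inner hash: even-index sum = 396 mod 256 = 140; odd-index sum = 193 mod 256 = 193 → 8c c1.
Outer input = (K'⊕opad) ∥ inner = 6d 5c 5c ∥ 8c c1.
Outer hash (tag): even-index sum = 394 mod 256 = 138; odd-index sum = 232 mod 256 = 232 → 8a e8.

8ae8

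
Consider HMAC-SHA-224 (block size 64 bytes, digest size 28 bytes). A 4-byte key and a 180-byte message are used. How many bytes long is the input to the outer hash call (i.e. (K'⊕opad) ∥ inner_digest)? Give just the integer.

92

Key is 4 ≤ 64 bytes, zero-padded: |K'| = 64.
Outer input = (K'⊕opad) ∥ H(inner) → 64 + 28 = 92 bytes.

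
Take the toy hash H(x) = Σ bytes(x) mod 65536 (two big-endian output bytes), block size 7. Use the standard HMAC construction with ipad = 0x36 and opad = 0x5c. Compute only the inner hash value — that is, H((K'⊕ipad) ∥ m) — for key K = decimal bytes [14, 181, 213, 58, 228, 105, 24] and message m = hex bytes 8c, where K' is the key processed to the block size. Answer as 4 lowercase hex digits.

0395

Key decimal bytes [14, 181, 213, 58, 228, 105, 24] = 0e b5 d5 3a e4 69 18 is exactly B = 7 bytes: K' = 0e b5 d5 3a e4 69 18.
K' ⊕ ipad = 38 83 e3 0c d2 5f 2e.
Inner input = 38 83 e3 0c d2 5f 2e ∥ 8c.
Inner hash: sum = 56+131+227+12+210+95+46+140 = 917 → 03 95.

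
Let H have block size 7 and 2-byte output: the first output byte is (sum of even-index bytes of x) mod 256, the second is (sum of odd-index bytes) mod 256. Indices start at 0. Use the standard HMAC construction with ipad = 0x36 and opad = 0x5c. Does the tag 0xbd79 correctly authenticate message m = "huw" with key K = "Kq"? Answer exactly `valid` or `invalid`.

Key "Kq" = 4b 71 is 2 bytes ≤ B = 7; zero-pad to 7 bytes: K' = 4b 71 00 00 00 00 00.
K' ⊕ ipad = 7d 47 36 36 36 36 36; K' ⊕ opad = 17 2d 5c 5c 5c 5c 5c.
Inner hash: even-index sum = 404 mod 256 = 148; odd-index sum = 402 mod 256 = 146 → 94 92.
Outer hash (recomputed tag): even-index sum = 445 mod 256 = 189; odd-index sum = 377 mod 256 = 121 → bd 79.
Recomputed tag = bd79; claimed = bd79 → match.

valid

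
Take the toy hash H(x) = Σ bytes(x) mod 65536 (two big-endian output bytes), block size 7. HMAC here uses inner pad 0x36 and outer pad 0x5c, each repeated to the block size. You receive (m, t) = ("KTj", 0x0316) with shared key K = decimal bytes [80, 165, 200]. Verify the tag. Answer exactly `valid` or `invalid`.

invalid

Key decimal bytes [80, 165, 200] = 50 a5 c8 is 3 bytes ≤ B = 7; zero-pad to 7 bytes: K' = 50 a5 c8 00 00 00 00.
K' ⊕ ipad = 66 93 fe 36 36 36 36; K' ⊕ opad = 0c f9 94 5c 5c 5c 5c.
Inner hash: sum = 102+147+254+54+54+54+54+75+84+106 = 984 → 03 d8.
Outer hash (recomputed tag): sum = 12+249+148+92+92+92+92+3+216 = 996 → 03 e4.
Recomputed tag = 03e4; claimed = 0316 → mismatch.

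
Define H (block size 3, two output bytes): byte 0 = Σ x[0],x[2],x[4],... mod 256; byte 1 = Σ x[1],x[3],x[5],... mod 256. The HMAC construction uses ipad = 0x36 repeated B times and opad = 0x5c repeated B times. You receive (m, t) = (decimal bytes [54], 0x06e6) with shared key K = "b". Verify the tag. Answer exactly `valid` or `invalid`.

Key "b" = 62 is 1 byte ≤ B = 3; zero-pad to 3 bytes: K' = 62 00 00.
K' ⊕ ipad = 54 36 36; K' ⊕ opad = 3e 5c 5c.
Inner hash: even-index sum = 138 mod 256 = 138; odd-index sum = 108 mod 256 = 108 → 8a 6c.
Outer hash (recomputed tag): even-index sum = 262 mod 256 = 6; odd-index sum = 230 mod 256 = 230 → 06 e6.
Recomputed tag = 06e6; claimed = 06e6 → match.

valid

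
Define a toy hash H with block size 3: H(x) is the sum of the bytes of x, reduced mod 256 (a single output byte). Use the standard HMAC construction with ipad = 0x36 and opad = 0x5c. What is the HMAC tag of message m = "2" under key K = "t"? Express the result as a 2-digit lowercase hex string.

c0

Key "t" = 74 is 1 byte ≤ B = 3; zero-pad to 3 bytes: K' = 74 00 00.
K' ⊕ ipad = 42 36 36.  K' ⊕ opad = 28 5c 5c.
Inner input = (K'⊕ipad) ∥ m = 42 36 36 ∥ 32.
Inner hash: sum = 66+54+54+50 = 224 → e0.
Outer input = (K'⊕opad) ∥ inner = 28 5c 5c ∥ e0.
Outer hash (tag): sum = 40+92+92+224 = 448; mod 256 = 192 → c0.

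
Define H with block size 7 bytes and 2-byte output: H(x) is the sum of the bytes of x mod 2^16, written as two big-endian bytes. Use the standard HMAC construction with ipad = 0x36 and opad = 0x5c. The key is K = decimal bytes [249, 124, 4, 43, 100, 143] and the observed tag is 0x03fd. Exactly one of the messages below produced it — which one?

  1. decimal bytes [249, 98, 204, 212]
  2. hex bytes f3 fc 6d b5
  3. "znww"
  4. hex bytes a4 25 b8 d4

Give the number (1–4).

Key decimal bytes [249, 124, 4, 43, 100, 143] = f9 7c 04 2b 64 8f is 6 bytes ≤ B = 7; zero-pad to 7 bytes: K' = f9 7c 04 2b 64 8f 00.
K' ⊕ ipad = cf 4a 32 1d 52 b9 36; K' ⊕ opad = a5 20 58 77 38 d3 5c.
m1: inner = H(cf 4a 32 1d 52 b9 36 f9 62 cc d4) = 05 a4; tag = H(a5 20 58 77 38 d3 5c 05 a4) = 03a4
m2: inner = H(cf 4a 32 1d 52 b9 36 f3 fc 6d b5) = 05 ba; tag = H(a5 20 58 77 38 d3 5c 05 ba) = 03ba
m3: inner = H(cf 4a 32 1d 52 b9 36 7a 6e 77 77) = 04 7f; tag = H(a5 20 58 77 38 d3 5c 04 7f) = 037e
m4: inner = H(cf 4a 32 1d 52 b9 36 a4 25 b8 d4) = 04 fe; tag = H(a5 20 58 77 38 d3 5c 04 fe) = 03fd ← matches

4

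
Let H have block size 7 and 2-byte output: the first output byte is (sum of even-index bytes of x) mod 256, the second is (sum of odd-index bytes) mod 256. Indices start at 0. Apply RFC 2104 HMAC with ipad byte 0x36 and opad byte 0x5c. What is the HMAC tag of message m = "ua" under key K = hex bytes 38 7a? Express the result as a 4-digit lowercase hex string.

a5ef

Key hex bytes 38 7a is 2 bytes ≤ B = 7; zero-pad to 7 bytes: K' = 38 7a 00 00 00 00 00.
K' ⊕ ipad = 0e 4c 36 36 36 36 36.  K' ⊕ opad = 64 26 5c 5c 5c 5c 5c.
Inner input = (K'⊕ipad) ∥ m = 0e 4c 36 36 36 36 36 ∥ 75 61.
Inner hash: even-index sum = 273 mod 256 = 17; odd-index sum = 301 mod 256 = 45 → 11 2d.
Outer input = (K'⊕opad) ∥ inner = 64 26 5c 5c 5c 5c 5c ∥ 11 2d.
Outer hash (tag): even-index sum = 421 mod 256 = 165; odd-index sum = 239 mod 256 = 239 → a5 ef.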